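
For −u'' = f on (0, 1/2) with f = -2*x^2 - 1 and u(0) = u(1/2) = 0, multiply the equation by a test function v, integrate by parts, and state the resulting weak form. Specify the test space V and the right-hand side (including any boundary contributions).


V = H^1_0(0, 1/2) (so v(0) = v(1/2) = 0); weak form: ∫_0^1/2 u'v' dx = ∫_0^1/2 (-2*x^2 - 1) v dx for all v ∈ V.

Multiply both sides by a test function v and integrate from 0 to 1/2:
  ∫_0^1/2 −u''(x) v(x) dx = ∫_0^1/2 f(x) v(x) dx.
Integrate the LHS by parts once:
  ∫_0^1/2 −u'' v dx = −[u'(x) v(x)]_0^1/2 + ∫_0^1/2 u'(x) v'(x) dx.
Thus ∫_0^1/2 u'(x) v'(x) dx = ∫_0^1/2 f(x) v(x) dx + [u'(x) v(x)]_0^1/2.
Choose V so that boundary terms are either known or forced to vanish.
u is Dirichlet: u(0) = u(1/2) = 0. Let V = H^1_0(0, 1/2); then v(0) = v(1/2) = 0, and [u' v]_0^1/2 = 0.
Weak formulation: find u (satisfying any essential BC) such that ∫_0^1/2 u'(x) v'(x) dx = ∫_0^1/2 f v dx for all v ∈ V.
Substituting f(x) = -2*x^2 - 1, the right-hand side is ∫_0^1/2 (-2*x^2 - 1) v dx.


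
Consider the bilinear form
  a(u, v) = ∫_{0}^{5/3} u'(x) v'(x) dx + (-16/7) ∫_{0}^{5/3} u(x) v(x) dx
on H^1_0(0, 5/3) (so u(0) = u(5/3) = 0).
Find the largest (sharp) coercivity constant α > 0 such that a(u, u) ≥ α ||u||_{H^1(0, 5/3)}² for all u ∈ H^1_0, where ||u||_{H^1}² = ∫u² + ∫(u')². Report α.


α = (-400 + 63*π^2)/(7*(25 + 9*π^2))

Coercivity of a(·,·) on H^1_0(0, 5/3) means a(u, u) ≥ α ||u||_{H^1}² for every u ∈ H^1_0.
The interval has length L = 5/3, and Poincaré/coercivity depend only on L. Here a(u, u) = ∫(u')² + (-16/7)·∫u².
Here c = -16/7 < 0 with |c| < (π/L)² = 9*π^2/25, so coercivity still holds. The condition a(u,u) ≥ α||u||_{H^1}² reads (1−α)∫(u')² ≥ (α−c)∫u². Any admissible α is ≤ 1 (rapidly oscillating u have ∫u²/∫(u')² → 0), and α = 1 would force 0 ≥ (1−c)∫u², impossible since c < 1; so 1−α > 0. By the sharp Poincaré inequality on H^1_0 of an interval of length L, ∫(u')² ≥ (π/L)²∫u² with equality for the first sine mode sin(π(x−x₀)/L) (x₀ the left endpoint), so the inequality holds for all u iff (1−α)(π/L)² ≥ α − c, i.e. α ≤ ((π/L)² + c)/((π/L)² + 1) = (1 + c(L/π)²)/(1 + (L/π)²). (Direct route, valid since c ≤ 0: Poincaré gives c∫u² ≥ c(L/π)²∫(u')², so a(u,u) ≥ (1 + c(L/π)²)∫(u')², while ||u||_{H^1}² ≤ (1 + (L/π)²)∫(u')²; dividing yields the same α.) With (π/L)² = 9*π^2/25 and c = -16/7, the largest admissible constant is α = ((π/L)² + c)/((π/L)² + 1).
Simplifying, α = (-400 + 63*π^2)/(7*(25 + 9*π^2)).


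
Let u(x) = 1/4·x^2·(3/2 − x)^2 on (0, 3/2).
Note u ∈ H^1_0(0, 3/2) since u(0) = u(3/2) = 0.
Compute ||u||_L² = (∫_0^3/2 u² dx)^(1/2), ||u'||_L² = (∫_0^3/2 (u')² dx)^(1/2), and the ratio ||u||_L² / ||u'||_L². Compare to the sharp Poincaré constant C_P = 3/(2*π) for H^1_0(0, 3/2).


||u||_L² / ||u'||_L² = sqrt(3)/4 < C_P = 3/(2*π).

u(x) = 1/4·x^2·(3/2 − x)^2, so u'(x) = x*(2*x - 3)*(4*x - 3)/8.
u(x) = 1/4·x^2·(3/2 − x)^2 vanishes at x = 0 and x = 3/2, so u ∈ H^1_0(0, 3/2). Differentiate via the product rule and integrate the resulting polynomials term by term.
  ∫_0^3/2 u² dx = ∫_0^3/2 (x^8/16 - 3*x^7/8 + 27*x^6/32 - 27*x^5/32 + 81*x^4/256) dx. Term by term:
    ∫_0^3/2 x^8/16 dx = 2187/8192;  ∫_0^3/2 -3*x^7/8 dx = -19683/16384;  ∫_0^3/2 27*x^6/32 dx = 59049/28672;
    ∫_0^3/2 -27*x^5/32 dx = -6561/4096;  ∫_0^3/2 81*x^4/256 dx = 19683/40960.
  Sum: 2187/8192 − 19683/16384 + 59049/28672 − 6561/4096 + 19683/40960 = 2187/573440.
  ∫_0^3/2 (u')² dx = ∫_0^3/2 (x^6 - 9*x^5/2 + 117*x^4/16 - 81*x^3/16 + 81*x^2/64) dx. Term by term:
    ∫_0^3/2 x^6 dx = 2187/896;  ∫_0^3/2 -9*x^5/2 dx = -2187/256;  ∫_0^3/2 117*x^4/16 dx = 28431/2560;
    ∫_0^3/2 -81*x^3/16 dx = -6561/1024;  ∫_0^3/2 81*x^2/64 dx = 729/512.
  Sum: 2187/896 − 2187/256 + 28431/2560 − 6561/1024 + 729/512 = 729/35840.
∫_0^3/2 u² dx = 2187/573440, so ||u||_L² = 27*sqrt(105)/4480.
∫_0^3/2 (u')² dx = 729/35840, so ||u'||_L² = 27*sqrt(35)/1120.
Ratio ||u||_L² / ||u'||_L² = sqrt(3)/4.
Sharp Poincaré constant on H^1_0(0, 3/2) is C_P = L/π = 3/(2*π), achieved by sin(2*π/3·x).
A polynomial bump cannot attain the sharp Poincaré constant (only the first sine eigenfunction does), so the ratio is strictly less than C_P, consistent with ||u||_L² ≤ C_P ||u'||_L².


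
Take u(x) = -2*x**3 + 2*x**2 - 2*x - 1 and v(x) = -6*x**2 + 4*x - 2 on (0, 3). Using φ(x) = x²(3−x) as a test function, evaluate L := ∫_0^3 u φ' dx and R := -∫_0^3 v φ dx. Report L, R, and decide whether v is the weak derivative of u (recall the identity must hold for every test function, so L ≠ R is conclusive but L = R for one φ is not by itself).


LHS = 1107/10, RHS = 1107/10. Yes, v = u' weakly.

u(x) = -2*x**3 + 2*x**2 - 2*x - 1, classical derivative u'(x) = -6*x**2 + 4*x - 2.
φ(x) = x²(3−x), so φ'(x) = 3*x*(2 - x).
Note φ(0) = φ(3) = 0, so the boundary term u·φ vanishes.
LHS = ∫_0^3 u(x) φ'(x) dx = ∫_0^3 (6*x^5 - 18*x^4 + 18*x^3 - 9*x^2 - 6*x) dx. Term by term:
  ∫_0^3 6*x^5 dx = 729;  ∫_0^3 -18*x^4 dx = -4374/5;  ∫_0^3 18*x^3 dx = 729/2;
  ∫_0^3 -9*x^2 dx = -81;  ∫_0^3 -6*x dx = -27.
Sum: 729 − 4374/5 + 729/2 − 81 − 27 = 1107/10.
So LHS = 1107/10.
∫_0^3 v(x) φ(x) dx = ∫_0^3 (6*x^5 - 22*x^4 + 14*x^3 - 6*x^2) dx. Term by term:
  ∫_0^3 6*x^5 dx = 729;  ∫_0^3 -22*x^4 dx = -5346/5;  ∫_0^3 14*x^3 dx = 567/2;
  ∫_0^3 -6*x^2 dx = -54.
Sum: 729 − 5346/5 + 567/2 − 54 = -1107/10.
So RHS = -∫_0^3 v(x) φ(x) dx = 1107/10.
LHS = RHS, so the identity holds for this test φ.
Moreover u is smooth here and v(x) = u'(x) = -6*x**2 + 4*x - 2 pointwise, so the identity holds for every test function. Hence v is the weak derivative of u.


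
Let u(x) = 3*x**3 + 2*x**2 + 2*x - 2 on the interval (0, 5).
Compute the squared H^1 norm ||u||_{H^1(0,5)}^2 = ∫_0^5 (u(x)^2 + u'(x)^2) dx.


||u||_{H^1}^2 = 1435605/7

The H^1 norm (squared) on an interval (0, L) is
  ||u||_{H^1}^2 = ∫_0^L u(x)^2 dx + ∫_0^L u'(x)^2 dx.
Compute u'(x) = 9*x**2 + 4*x + 2.
Then u(x)^2 = 9*x**6 + 12*x**5 + 16*x**4 - 4*x**3 - 4*x**2 - 8*x + 4 and u'(x)^2 = 81*x**4 + 72*x**3 + 52*x**2 + 16*x + 4.
Integrate each monomial from 0 to 5 using ∫_0^5 c·x^n dx = c·5^(n+1)/(n+1):
  ∫_0^5 u(x)^2 dx = ∫_0^5 (9*x^6 + 12*x^5 + 16*x^4 - 4*x^3 - 4*x^2 - 8*x + 4) dx. Term by term:
    ∫_0^5 9*x^6 dx = 703125/7;  ∫_0^5 12*x^5 dx = 31250;  ∫_0^5 16*x^4 dx = 10000;
    ∫_0^5 -4*x^3 dx = -625;  ∫_0^5 -4*x^2 dx = -500/3;  ∫_0^5 -8*x dx = -100;
    ∫_0^5 4 dx = 20.
  Sum: 703125/7 + 31250 + 10000 − 625 − 500/3 − 100 + 20 = 2957320/21.
  ∫_0^5 u'(x)^2 dx = ∫_0^5 (81*x^4 + 72*x^3 + 52*x^2 + 16*x + 4) dx. Term by term:
    ∫_0^5 81*x^4 dx = 50625;  ∫_0^5 72*x^3 dx = 11250;  ∫_0^5 52*x^2 dx = 6500/3;
    ∫_0^5 16*x dx = 200;  ∫_0^5 4 dx = 20.
  Sum: 50625 + 11250 + 6500/3 + 200 + 20 = 192785/3.
Adding: ||u||_{H^1}^2 = 2957320/21 + 192785/3 = 1435605/7.


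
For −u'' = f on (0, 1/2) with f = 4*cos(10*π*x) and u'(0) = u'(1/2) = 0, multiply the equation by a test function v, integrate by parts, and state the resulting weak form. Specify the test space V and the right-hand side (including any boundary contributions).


V = H^1(0, 1/2) (no boundary constraint on v; u is determined up to an additive constant); weak form: ∫_0^1/2 u'v' dx = ∫_0^1/2 (4*cos(10*π*x)) v dx for all v ∈ V.

Multiply both sides by a test function v and integrate from 0 to 1/2:
  ∫_0^1/2 −u''(x) v(x) dx = ∫_0^1/2 f(x) v(x) dx.
Integrate the LHS by parts once:
  ∫_0^1/2 −u'' v dx = −[u'(x) v(x)]_0^1/2 + ∫_0^1/2 u'(x) v'(x) dx.
Thus ∫_0^1/2 u'(x) v'(x) dx = ∫_0^1/2 f(x) v(x) dx + [u'(x) v(x)]_0^1/2.
Choose V so that boundary terms are either known or forced to vanish.
u has homogeneous Neumann: u'(0) = u'(1/2) = 0. So [u' v]_0^1/2 = 0·v(1/2) − 0·v(0) = 0 for any v; take V = H^1(0, 1/2).
Weak formulation: find u (satisfying any essential BC) such that ∫_0^1/2 u'(x) v'(x) dx = ∫_0^1/2 f v dx for all v ∈ V (homogeneous Neumann, so boundary terms vanish).
Substituting f(x) = 4*cos(10*π*x), the right-hand side is ∫_0^1/2 (4*cos(10*π*x)) v dx.
Compatibility check (pure Neumann): taking v ≡ 1 ∈ V gives 0 = ∫_0^1/2 f dx + (0) − (0), i.e. ∫_0^1/2 f dx must equal u'(0) − u'(1/2) = 0. Indeed ∫_0^1/2 (4*cos(10*π*x)) dx = 0, so the data are compatible. The solution is then unique only up to an additive constant (fix it e.g. by requiring ∫_0^1/2 u dx = 0).


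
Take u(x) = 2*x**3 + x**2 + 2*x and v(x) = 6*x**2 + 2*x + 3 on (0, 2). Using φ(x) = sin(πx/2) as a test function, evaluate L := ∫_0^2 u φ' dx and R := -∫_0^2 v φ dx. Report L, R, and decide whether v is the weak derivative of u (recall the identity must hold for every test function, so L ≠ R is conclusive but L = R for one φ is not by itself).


LHS = -64/π + 192/π^3, RHS = -68/π + 192/π^3. No, v is not the weak derivative of u.

u(x) = 2*x**3 + x**2 + 2*x, classical derivative u'(x) = 6*x**2 + 2*x + 2.
φ(x) = sin(πx/2), so φ'(x) = π*cos(π*x/2)/2.
Note φ(0) = φ(2) = 0, so the boundary term u·φ vanishes.
LHS = ∫_0^2 u(x) φ'(x) dx = ∫_0^2 (π*x^3*cos(π*x/2) + π*x^2*cos(π*x/2)/2 + π*x*cos(π*x/2)) dx. Term by term:
  ∫_0^2 π*x*cos(π*x/2) dx = -8/π;  ∫_0^2 π*x^3*cos(π*x/2) dx = -48/π + 192/π^3;  ∫_0^2 π*x^2*cos(π*x/2)/2 dx = -8/π.
Sum: -8/π + -48/π + 192/π^3 − 8/π = -64/π + 192/π^3.
So LHS = -64/π + 192/π^3.
∫_0^2 v(x) φ(x) dx = ∫_0^2 (6*x^2*sin(π*x/2) + 2*x*sin(π*x/2) + 3*sin(π*x/2)) dx. Term by term:
  ∫_0^2 3*sin(π*x/2) dx = 12/π;  ∫_0^2 2*x*sin(π*x/2) dx = 8/π;  ∫_0^2 6*x^2*sin(π*x/2) dx = -192/π^3 + 48/π.
Sum: 12/π + 8/π + -192/π^3 + 48/π = -192/π^3 + 68/π.
So RHS = -∫_0^2 v(x) φ(x) dx = -68/π + 192/π^3.
LHS − RHS = 4/π ≠ 0, so the identity fails.
(For a valid weak derivative the identity must hold for EVERY test function, in particular this one. The failure shows v is NOT the weak derivative of u.)
Correct weak derivative would be u'(x) = 6*x**2 + 2*x + 2.


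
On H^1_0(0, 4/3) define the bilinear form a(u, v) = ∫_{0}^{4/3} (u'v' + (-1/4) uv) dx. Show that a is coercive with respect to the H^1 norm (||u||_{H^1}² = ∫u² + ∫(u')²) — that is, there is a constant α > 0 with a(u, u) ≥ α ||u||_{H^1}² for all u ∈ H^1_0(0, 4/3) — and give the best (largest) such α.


α = (-4 + 9*π^2)/(16 + 9*π^2)

Coercivity of a(·,·) on H^1_0(0, 4/3) means a(u, u) ≥ α ||u||_{H^1}² for every u ∈ H^1_0.
The interval has length L = 4/3, and Poincaré/coercivity depend only on L. Here a(u, u) = ∫(u')² + (-1/4)·∫u².
Here c = -1/4 < 0 with |c| < (π/L)² = 9*π^2/16, so coercivity still holds. The condition a(u,u) ≥ α||u||_{H^1}² reads (1−α)∫(u')² ≥ (α−c)∫u². Any admissible α is ≤ 1 (rapidly oscillating u have ∫u²/∫(u')² → 0), and α = 1 would force 0 ≥ (1−c)∫u², impossible since c < 1; so 1−α > 0. By the sharp Poincaré inequality on H^1_0 of an interval of length L, ∫(u')² ≥ (π/L)²∫u² with equality for the first sine mode sin(π(x−x₀)/L) (x₀ the left endpoint), so the inequality holds for all u iff (1−α)(π/L)² ≥ α − c, i.e. α ≤ ((π/L)² + c)/((π/L)² + 1) = (1 + c(L/π)²)/(1 + (L/π)²). (Direct route, valid since c ≤ 0: Poincaré gives c∫u² ≥ c(L/π)²∫(u')², so a(u,u) ≥ (1 + c(L/π)²)∫(u')², while ||u||_{H^1}² ≤ (1 + (L/π)²)∫(u')²; dividing yields the same α.) With (π/L)² = 9*π^2/16 and c = -1/4, the largest admissible constant is α = ((π/L)² + c)/((π/L)² + 1).
Simplifying, α = (-4 + 9*π^2)/(16 + 9*π^2).


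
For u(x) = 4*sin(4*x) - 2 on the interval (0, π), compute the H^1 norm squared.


||u||_{H^1(0,π)}^2 = 140*π

u'(x) = 16*cos(4*x).
Expand u² and (u')² and integrate term by term on (0, π), using: for integers n ≥ 1, ∫_0^π sin²(nx) dx = ∫_0^π cos²(nx) dx = π/2; for n ≠ n', ∫_0^π sin(nx)sin(n'x) dx = ∫_0^π cos(nx)cos(n'x) dx = 0; and by product-to-sum, ∫_0^π sin(nx)cos(n'x) dx = ½∫_0^π [sin((n+n')x) + sin((n−n')x)] dx, which is 0 when n+n' is even and 2n/(n²−n'²) when n+n' is odd (it need not vanish on (0, π)). For the constant mode: ∫_0^π 1 dx = π, ∫_0^π cos(nx) dx = 0, ∫_0^π sin(nx) dx = (1−(−1)^n)/n.
  u² squared terms: (-2)²·∫1 dx = 4·π = 4*π;  (4)²·∫sin(4x)² dx = 16·π/2 = 8*π.
  u² cross terms: 2·(-2)·(4)·∫1·sin(4x) dx = -16·(0) = 0.
  So ∫_0^π u² dx = 4*π + 8*π + 0 = 12*π.
  (u')² squared terms: (16)²·∫cos(4x)² dx = 256·π/2 = 128*π.
  So ∫_0^π (u')² dx = 128*π.
||u||_{H^1}^2 = (12*π) + (128*π) = 140*π.


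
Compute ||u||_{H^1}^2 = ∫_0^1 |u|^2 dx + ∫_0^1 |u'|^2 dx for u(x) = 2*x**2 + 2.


||u||_{H^1}^2 = 64/5

The H^1 norm (squared) on an interval (0, L) is
  ||u||_{H^1}^2 = ∫_0^L u(x)^2 dx + ∫_0^L u'(x)^2 dx.
Compute u'(x) = 4*x.
Then u(x)^2 = 4*x**4 + 8*x**2 + 4 and u'(x)^2 = 16*x**2.
Integrate each monomial from 0 to 1 using ∫_0^1 c·x^n dx = c·1^(n+1)/(n+1):
  ∫_0^1 u(x)^2 dx = ∫_0^1 (4*x^4 + 8*x^2 + 4) dx. Term by term:
    ∫_0^1 4*x^4 dx = 4/5;  ∫_0^1 8*x^2 dx = 8/3;  ∫_0^1 4 dx = 4.
  Sum: 4/5 + 8/3 + 4 = 112/15.
  ∫_0^1 u'(x)^2 dx = ∫_0^1 (16*x^2) dx. Term by term:
    ∫_0^1 16*x^2 dx = 16/3.
Adding: ||u||_{H^1}^2 = 112/15 + 16/3 = 64/5.


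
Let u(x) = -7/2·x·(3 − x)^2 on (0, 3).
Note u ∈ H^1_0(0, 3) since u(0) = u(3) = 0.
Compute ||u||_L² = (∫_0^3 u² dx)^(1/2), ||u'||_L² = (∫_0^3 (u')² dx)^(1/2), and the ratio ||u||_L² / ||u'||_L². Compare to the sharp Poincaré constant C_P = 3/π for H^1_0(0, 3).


||u||_L² / ||u'||_L² = 3*sqrt(14)/14 < C_P = 3/π.

u(x) = -7/2·x·(3 − x)^2, so u'(x) = 21*(1 - x)*(x - 3)/2.
u(x) = -7/2·x·(3 − x)^2 vanishes at x = 0 and x = 3, so u ∈ H^1_0(0, 3). Differentiate via the product rule and integrate the resulting polynomials term by term.
  ∫_0^3 u² dx = ∫_0^3 (49*x^6/4 - 147*x^5 + 1323*x^4/2 - 1323*x^3 + 3969*x^2/4) dx. Term by term:
    ∫_0^3 49*x^6/4 dx = 15309/4;  ∫_0^3 -147*x^5 dx = -35721/2;  ∫_0^3 1323*x^4/2 dx = 321489/10;
    ∫_0^3 -1323*x^3 dx = -107163/4;  ∫_0^3 3969*x^2/4 dx = 35721/4.
  Sum: 15309/4 − 35721/2 + 321489/10 − 107163/4 + 35721/4 = 5103/20.
  ∫_0^3 (u')² dx = ∫_0^3 (441*x^4/4 - 882*x^3 + 4851*x^2/2 - 2646*x + 3969/4) dx. Term by term:
    ∫_0^3 441*x^4/4 dx = 107163/20;  ∫_0^3 -882*x^3 dx = -35721/2;  ∫_0^3 4851*x^2/2 dx = 43659/2;
    ∫_0^3 -2646*x dx = -11907;  ∫_0^3 3969/4 dx = 11907/4.
  Sum: 107163/20 − 35721/2 + 43659/2 − 11907 + 11907/4 = 3969/10.
∫_0^3 u² dx = 5103/20, so ||u||_L² = 27*sqrt(35)/10.
∫_0^3 (u')² dx = 3969/10, so ||u'||_L² = 63*sqrt(10)/10.
Ratio ||u||_L² / ||u'||_L² = 3*sqrt(14)/14.
Sharp Poincaré constant on H^1_0(0, 3) is C_P = L/π = 3/π, achieved by sin(π/3·x).
A polynomial bump cannot attain the sharp Poincaré constant (only the first sine eigenfunction does), so the ratio is strictly less than C_P, consistent with ||u||_L² ≤ C_P ||u'||_L².


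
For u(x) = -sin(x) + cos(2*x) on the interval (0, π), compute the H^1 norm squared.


||u||_{H^1(0,π)}^2 = 20/3 + 7*π/2

u'(x) = -2*sin(2*x) - cos(x).
Expand u² and (u')² and integrate term by term on (0, π), using: for integers n ≥ 1, ∫_0^π sin²(nx) dx = ∫_0^π cos²(nx) dx = π/2; for n ≠ n', ∫_0^π sin(nx)sin(n'x) dx = ∫_0^π cos(nx)cos(n'x) dx = 0; and by product-to-sum, ∫_0^π sin(nx)cos(n'x) dx = ½∫_0^π [sin((n+n')x) + sin((n−n')x)] dx, which is 0 when n+n' is even and 2n/(n²−n'²) when n+n' is odd (it need not vanish on (0, π)).
  u² squared terms: (-1)²·∫sin(x)² dx = 1·π/2 = π/2;  (1)²·∫cos(2x)² dx = 1·π/2 = π/2.
  u² cross terms: 2·(-1)·(1)·∫sin(x)·cos(2x) dx = -2·(-2/3) = 4/3.
  So ∫_0^π u² dx = π/2 + π/2 + 4/3 = 4/3 + π.
  (u')² squared terms: (-1)²·∫cos(x)² dx = 1·π/2 = π/2;  (-2)²·∫sin(2x)² dx = 4·π/2 = 2*π.
  (u')² cross terms: 2·(-1)·(-2)·∫cos(x)·sin(2x) dx = 4·(4/3) = 16/3.
  So ∫_0^π (u')² dx = π/2 + 2*π + 16/3 = 16/3 + 5*π/2.
||u||_{H^1}^2 = (4/3 + π) + (16/3 + 5*π/2) = 20/3 + 7*π/2.


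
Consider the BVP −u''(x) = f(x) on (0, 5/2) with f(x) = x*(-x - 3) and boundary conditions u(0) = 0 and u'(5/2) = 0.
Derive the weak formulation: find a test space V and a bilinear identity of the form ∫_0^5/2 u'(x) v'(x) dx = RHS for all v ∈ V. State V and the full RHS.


V = {v ∈ H^1(0, 5/2) : v(0) = 0} (test functions vanish at x = 0 where u is specified); weak form: ∫_0^5/2 u'v' dx = ∫_0^5/2 (x*(-x - 3)) v dx for all v ∈ V.

Multiply both sides by a test function v and integrate from 0 to 5/2:
  ∫_0^5/2 −u''(x) v(x) dx = ∫_0^5/2 f(x) v(x) dx.
Integrate the LHS by parts once:
  ∫_0^5/2 −u'' v dx = −[u'(x) v(x)]_0^5/2 + ∫_0^5/2 u'(x) v'(x) dx.
Thus ∫_0^5/2 u'(x) v'(x) dx = ∫_0^5/2 f(x) v(x) dx + [u'(x) v(x)]_0^5/2.
Choose V so that boundary terms are either known or forced to vanish.
Mixed BC: u(0) = 0 (Dirichlet) and u'(5/2) = 0 (Neumann). Define V = {v ∈ H^1(0, 5/2) : v(0) = 0}. Then [u' v]_0^5/2 = u'(5/2)·v(5/2) − u'(0)·0 = 0.
Weak formulation: find u (satisfying any essential BC) such that ∫_0^5/2 u'(x) v'(x) dx = ∫_0^5/2 f v dx for all v ∈ V (Dirichlet at 0 absorbed into V; the Neumann datum at x = 5/2 is zero, so no boundary term remains).
Substituting f(x) = x*(-x - 3), the right-hand side is ∫_0^5/2 (x*(-x - 3)) v dx.


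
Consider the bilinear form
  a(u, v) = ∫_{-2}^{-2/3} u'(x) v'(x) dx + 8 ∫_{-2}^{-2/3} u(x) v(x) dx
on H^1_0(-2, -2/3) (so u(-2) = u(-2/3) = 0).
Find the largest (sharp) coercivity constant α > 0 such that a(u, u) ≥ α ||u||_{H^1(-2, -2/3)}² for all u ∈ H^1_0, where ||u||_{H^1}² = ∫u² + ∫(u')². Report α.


α = 1

Coercivity of a(·,·) on H^1_0(-2, -2/3) means a(u, u) ≥ α ||u||_{H^1}² for every u ∈ H^1_0.
The interval has length L = 4/3, and Poincaré/coercivity depend only on L. Here a(u, u) = ∫(u')² + (8)·∫u².
Here c = 8 ≥ 1, so a(u,u) = ∫(u')² + c∫u² ≥ ∫(u')² + ∫u² = ||u||_{H^1}², i.e. α = 1 works. No larger α is possible: a(u,u) ≥ α||u||_{H^1}² means (1−α)∫(u')² ≥ (α−c)∫u², and for the modes u_n = sin(nπ(x−x₀)/L) (x₀ the left endpoint) one has ∫u_n²/∫(u_n')² = (L/(nπ))² → 0, so a(u_n,u_n)/||u_n||_{H^1}² → 1. Hence the optimal constant is α = 1.
Therefore α = 1.


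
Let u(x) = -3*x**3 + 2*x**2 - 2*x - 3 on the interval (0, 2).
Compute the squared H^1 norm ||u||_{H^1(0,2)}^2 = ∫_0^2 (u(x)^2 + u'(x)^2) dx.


||u||_{H^1}^2 = 57194/105

The H^1 norm (squared) on an interval (0, L) is
  ||u||_{H^1}^2 = ∫_0^L u(x)^2 dx + ∫_0^L u'(x)^2 dx.
Compute u'(x) = -9*x**2 + 4*x - 2.
Then u(x)^2 = 9*x**6 - 12*x**5 + 16*x**4 + 10*x**3 - 8*x**2 + 12*x + 9 and u'(x)^2 = 81*x**4 - 72*x**3 + 52*x**2 - 16*x + 4.
Integrate each monomial from 0 to 2 using ∫_0^2 c·x^n dx = c·2^(n+1)/(n+1):
  ∫_0^2 u(x)^2 dx = ∫_0^2 (9*x^6 - 12*x^5 + 16*x^4 + 10*x^3 - 8*x^2 + 12*x + 9) dx. Term by term:
    ∫_0^2 9*x^6 dx = 1152/7;  ∫_0^2 -12*x^5 dx = -128;  ∫_0^2 16*x^4 dx = 512/5;
    ∫_0^2 10*x^3 dx = 40;  ∫_0^2 -8*x^2 dx = -64/3;  ∫_0^2 12*x dx = 24;
    ∫_0^2 9 dx = 18.
  Sum: 1152/7 − 128 + 512/5 + 40 − 64/3 + 24 + 18 = 20962/105.
  ∫_0^2 u'(x)^2 dx = ∫_0^2 (81*x^4 - 72*x^3 + 52*x^2 - 16*x + 4) dx. Term by term:
    ∫_0^2 81*x^4 dx = 2592/5;  ∫_0^2 -72*x^3 dx = -288;  ∫_0^2 52*x^2 dx = 416/3;
    ∫_0^2 -16*x dx = -32;  ∫_0^2 4 dx = 8.
  Sum: 2592/5 − 288 + 416/3 − 32 + 8 = 5176/15.
Adding: ||u||_{H^1}^2 = 20962/105 + 5176/15 = 57194/105.


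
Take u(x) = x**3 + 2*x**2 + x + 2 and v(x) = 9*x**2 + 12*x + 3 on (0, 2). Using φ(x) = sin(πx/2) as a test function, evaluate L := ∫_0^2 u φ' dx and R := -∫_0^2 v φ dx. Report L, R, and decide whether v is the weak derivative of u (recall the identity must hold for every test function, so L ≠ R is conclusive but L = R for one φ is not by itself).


LHS = -44/π + 96/π^3, RHS = -132/π + 288/π^3. No, v is not the weak derivative of u.

u(x) = x**3 + 2*x**2 + x + 2, classical derivative u'(x) = 3*x**2 + 4*x + 1.
φ(x) = sin(πx/2), so φ'(x) = π*cos(π*x/2)/2.
Note φ(0) = φ(2) = 0, so the boundary term u·φ vanishes.
LHS = ∫_0^2 u(x) φ'(x) dx = ∫_0^2 (π*x^3*cos(π*x/2)/2 + π*x^2*cos(π*x/2) + π*x*cos(π*x/2)/2 + π*cos(π*x/2)) dx. Term by term:
  ∫_0^2 π*cos(π*x/2) dx = 0;  ∫_0^2 π*x^2*cos(π*x/2) dx = -16/π;  ∫_0^2 π*x*cos(π*x/2)/2 dx = -4/π;
  ∫_0^2 π*x^3*cos(π*x/2)/2 dx = -24/π + 96/π^3.
Sum: 0 − 16/π − 4/π + -24/π + 96/π^3 = -44/π + 96/π^3.
So LHS = -44/π + 96/π^3.
∫_0^2 v(x) φ(x) dx = ∫_0^2 (9*x^2*sin(π*x/2) + 12*x*sin(π*x/2) + 3*sin(π*x/2)) dx. Term by term:
  ∫_0^2 3*sin(π*x/2) dx = 12/π;  ∫_0^2 9*x^2*sin(π*x/2) dx = -288/π^3 + 72/π;  ∫_0^2 12*x*sin(π*x/2) dx = 48/π.
Sum: 12/π + -288/π^3 + 72/π + 48/π = -288/π^3 + 132/π.
So RHS = -∫_0^2 v(x) φ(x) dx = -132/π + 288/π^3.
LHS − RHS = -192/π^3 + 88/π ≠ 0, so the identity fails.
(For a valid weak derivative the identity must hold for EVERY test function, in particular this one. The failure shows v is NOT the weak derivative of u.)
Correct weak derivative would be u'(x) = 3*x**2 + 4*x + 1.


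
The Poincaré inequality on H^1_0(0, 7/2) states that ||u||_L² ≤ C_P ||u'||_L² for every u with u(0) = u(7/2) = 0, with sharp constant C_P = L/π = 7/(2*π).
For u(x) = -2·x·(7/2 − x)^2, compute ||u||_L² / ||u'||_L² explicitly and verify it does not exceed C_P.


||u||_L² / ||u'||_L² = sqrt(14)/4 < C_P = 7/(2*π).

u(x) = -2·x·(7/2 − x)^2, so u'(x) = (7 - 6*x)*(x - 7/2).
u(x) = -2·x·(7/2 − x)^2 vanishes at x = 0 and x = 7/2, so u ∈ H^1_0(0, 7/2). Differentiate via the product rule and integrate the resulting polynomials term by term.
  ∫_0^7/2 u² dx = ∫_0^7/2 (4*x^6 - 56*x^5 + 294*x^4 - 686*x^3 + 2401*x^2/4) dx. Term by term:
    ∫_0^7/2 4*x^6 dx = 117649/32;  ∫_0^7/2 -56*x^5 dx = -823543/48;  ∫_0^7/2 294*x^4 dx = 2470629/80;
    ∫_0^7/2 -686*x^3 dx = -823543/32;  ∫_0^7/2 2401*x^2/4 dx = 823543/96.
  Sum: 117649/32 − 823543/48 + 2470629/80 − 823543/32 + 823543/96 = 117649/480.
  ∫_0^7/2 (u')² dx = ∫_0^7/2 (36*x^4 - 336*x^3 + 1078*x^2 - 1372*x + 2401/4) dx. Term by term:
    ∫_0^7/2 36*x^4 dx = 151263/40;  ∫_0^7/2 -336*x^3 dx = -50421/4;  ∫_0^7/2 1078*x^2 dx = 184877/12;
    ∫_0^7/2 -1372*x dx = -16807/2;  ∫_0^7/2 2401/4 dx = 16807/8.
  Sum: 151263/40 − 50421/4 + 184877/12 − 16807/2 + 16807/8 = 16807/60.
∫_0^7/2 u² dx = 117649/480, so ||u||_L² = 343*sqrt(30)/120.
∫_0^7/2 (u')² dx = 16807/60, so ||u'||_L² = 49*sqrt(105)/30.
Ratio ||u||_L² / ||u'||_L² = sqrt(14)/4.
Sharp Poincaré constant on H^1_0(0, 7/2) is C_P = L/π = 7/(2*π), achieved by sin(2*π/7·x).
A polynomial bump cannot attain the sharp Poincaré constant (only the first sine eigenfunction does), so the ratio is strictly less than C_P, consistent with ||u||_L² ≤ C_P ||u'||_L².


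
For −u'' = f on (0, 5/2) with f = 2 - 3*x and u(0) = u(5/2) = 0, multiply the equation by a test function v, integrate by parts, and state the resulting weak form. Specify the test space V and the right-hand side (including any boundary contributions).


V = H^1_0(0, 5/2) (so v(0) = v(5/2) = 0); weak form: ∫_0^5/2 u'v' dx = ∫_0^5/2 (2 - 3*x) v dx for all v ∈ V.

Multiply both sides by a test function v and integrate from 0 to 5/2:
  ∫_0^5/2 −u''(x) v(x) dx = ∫_0^5/2 f(x) v(x) dx.
Integrate the LHS by parts once:
  ∫_0^5/2 −u'' v dx = −[u'(x) v(x)]_0^5/2 + ∫_0^5/2 u'(x) v'(x) dx.
Thus ∫_0^5/2 u'(x) v'(x) dx = ∫_0^5/2 f(x) v(x) dx + [u'(x) v(x)]_0^5/2.
Choose V so that boundary terms are either known or forced to vanish.
u is Dirichlet: u(0) = u(5/2) = 0. Let V = H^1_0(0, 5/2); then v(0) = v(5/2) = 0, and [u' v]_0^5/2 = 0.
Weak formulation: find u (satisfying any essential BC) such that ∫_0^5/2 u'(x) v'(x) dx = ∫_0^5/2 f v dx for all v ∈ V.
Substituting f(x) = 2 - 3*x, the right-hand side is ∫_0^5/2 (2 - 3*x) v dx.


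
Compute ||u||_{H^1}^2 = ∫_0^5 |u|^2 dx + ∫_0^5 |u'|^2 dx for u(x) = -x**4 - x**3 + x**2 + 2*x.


||u||_{H^1}^2 = 130765115/252

The H^1 norm (squared) on an interval (0, L) is
  ||u||_{H^1}^2 = ∫_0^L u(x)^2 dx + ∫_0^L u'(x)^2 dx.
Compute u'(x) = -4*x**3 - 3*x**2 + 2*x + 2.
Then u(x)^2 = x**8 + 2*x**7 - x**6 - 6*x**5 - 3*x**4 + 4*x**3 + 4*x**2 and u'(x)^2 = 16*x**6 + 24*x**5 - 7*x**4 - 28*x**3 - 8*x**2 + 8*x + 4.
Integrate each monomial from 0 to 5 using ∫_0^5 c·x^n dx = c·5^(n+1)/(n+1):
  ∫_0^5 u(x)^2 dx = ∫_0^5 (x^8 + 2*x^7 - x^6 - 6*x^5 - 3*x^4 + 4*x^3 + 4*x^2) dx. Term by term:
    ∫_0^5 x^8 dx = 1953125/9;  ∫_0^5 2*x^7 dx = 390625/4;  ∫_0^5 -x^6 dx = -78125/7;
    ∫_0^5 -6*x^5 dx = -15625;  ∫_0^5 -3*x^4 dx = -1875;  ∫_0^5 4*x^3 dx = 625;
    ∫_0^5 4*x^2 dx = 500/3.
  Sum: 1953125/9 + 390625/4 − 78125/7 − 15625 − 1875 + 625 + 500/3 = 72273875/252.
  ∫_0^5 u'(x)^2 dx = ∫_0^5 (16*x^6 + 24*x^5 - 7*x^4 - 28*x^3 - 8*x^2 + 8*x + 4) dx. Term by term:
    ∫_0^5 16*x^6 dx = 1250000/7;  ∫_0^5 24*x^5 dx = 62500;  ∫_0^5 -7*x^4 dx = -4375;
    ∫_0^5 -28*x^3 dx = -4375;  ∫_0^5 -8*x^2 dx = -1000/3;  ∫_0^5 8*x dx = 100;
    ∫_0^5 4 dx = 20.
  Sum: 1250000/7 + 62500 − 4375 − 4375 − 1000/3 + 100 + 20 = 4874270/21.
Adding: ||u||_{H^1}^2 = 72273875/252 + 4874270/21 = 130765115/252.


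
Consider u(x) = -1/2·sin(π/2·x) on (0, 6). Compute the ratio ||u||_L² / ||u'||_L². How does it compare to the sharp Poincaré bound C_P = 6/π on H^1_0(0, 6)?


||u||_L² / ||u'||_L² = 2/π < C_P = 6/π.

u(x) = -1/2·sin(π/2·x), so u'(x) = -π*cos(π*x/2)/4.
Writing u(x) = A·sin(kπx/L) with A = -1/2 and k = 3, use ∫_0^L sin²(kπx/L) dx = L/2 and ∫_0^L cos²(kπx/L) dx = L/2.
u² = 1/4·sin²(π/2·x) and (u')² = π^2/16·cos²(π/2·x), and each of sin², cos² integrates to L/2 = 3 over (0, 6).
∫_0^6 u² dx = 3/4, so ||u||_L² = sqrt(3)/2.
∫_0^6 (u')² dx = 3*π^2/16, so ||u'||_L² = sqrt(3)*π/4.
Ratio ||u||_L² / ||u'||_L² = 2/π.
Sharp Poincaré constant on H^1_0(0, 6) is C_P = L/π = 6/π, achieved by sin(π/6·x).
This is the k = 3 harmonic; the ratio L/(kπ) is strictly less than C_P = L/π, consistent with the sharp inequality ||u||_L² ≤ C_P ||u'||_L².


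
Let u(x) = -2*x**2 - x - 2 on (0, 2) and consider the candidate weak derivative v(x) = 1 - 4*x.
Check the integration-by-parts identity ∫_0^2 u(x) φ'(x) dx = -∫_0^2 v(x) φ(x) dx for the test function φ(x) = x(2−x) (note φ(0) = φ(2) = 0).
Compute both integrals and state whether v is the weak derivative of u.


LHS = 20/3, RHS = 4. No, v is not the weak derivative of u.

u(x) = -2*x**2 - x - 2, classical derivative u'(x) = -4*x - 1.
φ(x) = x(2−x), so φ'(x) = 2 - 2*x.
Note φ(0) = φ(2) = 0, so the boundary term u·φ vanishes.
LHS = ∫_0^2 u(x) φ'(x) dx = ∫_0^2 (4*x^3 - 2*x^2 + 2*x - 4) dx. Term by term:
  ∫_0^2 4*x^3 dx = 16;  ∫_0^2 -2*x^2 dx = -16/3;  ∫_0^2 2*x dx = 4;
  ∫_0^2 -4 dx = -8.
Sum: 16 − 16/3 + 4 − 8 = 20/3.
So LHS = 20/3.
∫_0^2 v(x) φ(x) dx = ∫_0^2 (4*x^3 - 9*x^2 + 2*x) dx. Term by term:
  ∫_0^2 4*x^3 dx = 16;  ∫_0^2 -9*x^2 dx = -24;  ∫_0^2 2*x dx = 4.
Sum: 16 − 24 + 4 = -4.
So RHS = -∫_0^2 v(x) φ(x) dx = 4.
LHS − RHS = 8/3 ≠ 0, so the identity fails.
(For a valid weak derivative the identity must hold for EVERY test function, in particular this one. The failure shows v is NOT the weak derivative of u.)
Correct weak derivative would be u'(x) = -4*x - 1.


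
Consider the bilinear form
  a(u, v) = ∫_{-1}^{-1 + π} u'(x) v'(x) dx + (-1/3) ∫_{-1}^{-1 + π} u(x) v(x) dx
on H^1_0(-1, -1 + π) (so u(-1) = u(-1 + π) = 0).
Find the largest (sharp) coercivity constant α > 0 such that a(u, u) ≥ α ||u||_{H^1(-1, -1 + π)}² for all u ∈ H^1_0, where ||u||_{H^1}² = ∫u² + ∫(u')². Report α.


α = 1/3

Coercivity of a(·,·) on H^1_0(-1, -1 + π) means a(u, u) ≥ α ||u||_{H^1}² for every u ∈ H^1_0.
The interval has length L = π, and Poincaré/coercivity depend only on L. Here a(u, u) = ∫(u')² + (-1/3)·∫u².
Here c = -1/3 < 0 with |c| < (π/L)² = 1, so coercivity still holds. The condition a(u,u) ≥ α||u||_{H^1}² reads (1−α)∫(u')² ≥ (α−c)∫u². Any admissible α is ≤ 1 (rapidly oscillating u have ∫u²/∫(u')² → 0), and α = 1 would force 0 ≥ (1−c)∫u², impossible since c < 1; so 1−α > 0. By the sharp Poincaré inequality on H^1_0 of an interval of length L, ∫(u')² ≥ (π/L)²∫u² with equality for the first sine mode sin(π(x−x₀)/L) (x₀ the left endpoint), so the inequality holds for all u iff (1−α)(π/L)² ≥ α − c, i.e. α ≤ ((π/L)² + c)/((π/L)² + 1) = (1 + c(L/π)²)/(1 + (L/π)²). (Direct route, valid since c ≤ 0: Poincaré gives c∫u² ≥ c(L/π)²∫(u')², so a(u,u) ≥ (1 + c(L/π)²)∫(u')², while ||u||_{H^1}² ≤ (1 + (L/π)²)∫(u')²; dividing yields the same α.) With (π/L)² = 1 and c = -1/3, the largest admissible constant is α = ((π/L)² + c)/((π/L)² + 1).
Simplifying, α = 1/3.


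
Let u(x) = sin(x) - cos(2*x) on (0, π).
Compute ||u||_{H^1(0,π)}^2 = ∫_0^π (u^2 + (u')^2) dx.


||u||_{H^1(0,π)}^2 = 20/3 + 7*π/2

u'(x) = 2*sin(2*x) + cos(x).
Expand u² and (u')² and integrate term by term on (0, π), using: for integers n ≥ 1, ∫_0^π sin²(nx) dx = ∫_0^π cos²(nx) dx = π/2; for n ≠ n', ∫_0^π sin(nx)sin(n'x) dx = ∫_0^π cos(nx)cos(n'x) dx = 0; and by product-to-sum, ∫_0^π sin(nx)cos(n'x) dx = ½∫_0^π [sin((n+n')x) + sin((n−n')x)] dx, which is 0 when n+n' is even and 2n/(n²−n'²) when n+n' is odd (it need not vanish on (0, π)).
  u² squared terms: (-1)²·∫cos(2x)² dx = 1·π/2 = π/2;  (1)²·∫sin(x)² dx = 1·π/2 = π/2.
  u² cross terms: 2·(-1)·(1)·∫cos(2x)·sin(x) dx = -2·(-2/3) = 4/3.
  So ∫_0^π u² dx = π/2 + π/2 + 4/3 = 4/3 + π.
  (u')² squared terms: (2)²·∫sin(2x)² dx = 4·π/2 = 2*π;  (1)²·∫cos(x)² dx = 1·π/2 = π/2.
  (u')² cross terms: 2·(2)·(1)·∫sin(2x)·cos(x) dx = 4·(4/3) = 16/3.
  So ∫_0^π (u')² dx = 2*π + π/2 + 16/3 = 16/3 + 5*π/2.
||u||_{H^1}^2 = (4/3 + π) + (16/3 + 5*π/2) = 20/3 + 7*π/2.


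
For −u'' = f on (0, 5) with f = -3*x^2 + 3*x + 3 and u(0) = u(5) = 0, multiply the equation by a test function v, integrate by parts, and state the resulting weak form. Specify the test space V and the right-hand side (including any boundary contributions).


V = H^1_0(0, 5) (so v(0) = v(5) = 0); weak form: ∫_0^5 u'v' dx = ∫_0^5 (-3*x^2 + 3*x + 3) v dx for all v ∈ V.

Multiply both sides by a test function v and integrate from 0 to 5:
  ∫_0^5 −u''(x) v(x) dx = ∫_0^5 f(x) v(x) dx.
Integrate the LHS by parts once:
  ∫_0^5 −u'' v dx = −[u'(x) v(x)]_0^5 + ∫_0^5 u'(x) v'(x) dx.
Thus ∫_0^5 u'(x) v'(x) dx = ∫_0^5 f(x) v(x) dx + [u'(x) v(x)]_0^5.
Choose V so that boundary terms are either known or forced to vanish.
u is Dirichlet: u(0) = u(5) = 0. Let V = H^1_0(0, 5); then v(0) = v(5) = 0, and [u' v]_0^5 = 0.
Weak formulation: find u (satisfying any essential BC) such that ∫_0^5 u'(x) v'(x) dx = ∫_0^5 f v dx for all v ∈ V.
Substituting f(x) = -3*x^2 + 3*x + 3, the right-hand side is ∫_0^5 (-3*x^2 + 3*x + 3) v dx.


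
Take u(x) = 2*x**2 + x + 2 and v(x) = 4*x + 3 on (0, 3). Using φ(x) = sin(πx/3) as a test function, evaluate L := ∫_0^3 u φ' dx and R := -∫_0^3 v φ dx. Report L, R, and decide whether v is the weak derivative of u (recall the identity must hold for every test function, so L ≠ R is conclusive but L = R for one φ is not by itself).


LHS = -42/π, RHS = -54/π. No, v is not the weak derivative of u.

u(x) = 2*x**2 + x + 2, classical derivative u'(x) = 4*x + 1.
φ(x) = sin(πx/3), so φ'(x) = π*cos(π*x/3)/3.
Note φ(0) = φ(3) = 0, so the boundary term u·φ vanishes.
LHS = ∫_0^3 u(x) φ'(x) dx = ∫_0^3 (2*π*x^2*cos(π*x/3)/3 + π*x*cos(π*x/3)/3 + 2*π*cos(π*x/3)/3) dx. Term by term:
  ∫_0^3 2*π*cos(π*x/3)/3 dx = 0;  ∫_0^3 π*x*cos(π*x/3)/3 dx = -6/π;  ∫_0^3 2*π*x^2*cos(π*x/3)/3 dx = -36/π.
Sum: 0 − 6/π − 36/π = -42/π.
So LHS = -42/π.
∫_0^3 v(x) φ(x) dx = ∫_0^3 (4*x*sin(π*x/3) + 3*sin(π*x/3)) dx. Term by term:
  ∫_0^3 3*sin(π*x/3) dx = 18/π;  ∫_0^3 4*x*sin(π*x/3) dx = 36/π.
Sum: 18/π + 36/π = 54/π.
So RHS = -∫_0^3 v(x) φ(x) dx = -54/π.
LHS − RHS = 12/π ≠ 0, so the identity fails.
(For a valid weak derivative the identity must hold for EVERY test function, in particular this one. The failure shows v is NOT the weak derivative of u.)
Correct weak derivative would be u'(x) = 4*x + 1.


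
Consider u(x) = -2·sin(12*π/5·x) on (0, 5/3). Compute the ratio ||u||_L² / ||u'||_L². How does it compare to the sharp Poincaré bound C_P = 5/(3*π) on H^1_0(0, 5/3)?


||u||_L² / ||u'||_L² = 5/(12*π) < C_P = 5/(3*π).

u(x) = -2·sin(12*π/5·x), so u'(x) = -24*π*cos(12*π*x/5)/5.
Writing u(x) = A·sin(kπx/L) with A = -2 and k = 4, use ∫_0^L sin²(kπx/L) dx = L/2 and ∫_0^L cos²(kπx/L) dx = L/2.
u² = 4·sin²(12*π/5·x) and (u')² = 576*π^2/25·cos²(12*π/5·x), and each of sin², cos² integrates to L/2 = 5/6 over (0, 5/3).
∫_0^5/3 u² dx = 10/3, so ||u||_L² = sqrt(30)/3.
∫_0^5/3 (u')² dx = 96*π^2/5, so ||u'||_L² = 4*sqrt(30)*π/5.
Ratio ||u||_L² / ||u'||_L² = 5/(12*π).
Sharp Poincaré constant on H^1_0(0, 5/3) is C_P = L/π = 5/(3*π), achieved by sin(3*π/5·x).
This is the k = 4 harmonic; the ratio L/(kπ) is strictly less than C_P = L/π, consistent with the sharp inequality ||u||_L² ≤ C_P ||u'||_L².


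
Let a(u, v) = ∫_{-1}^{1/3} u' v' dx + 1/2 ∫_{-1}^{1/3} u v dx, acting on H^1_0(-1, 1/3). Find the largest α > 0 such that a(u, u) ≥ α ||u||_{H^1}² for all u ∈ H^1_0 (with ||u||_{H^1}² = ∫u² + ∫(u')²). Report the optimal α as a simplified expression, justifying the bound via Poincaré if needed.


α = (8 + 9*π^2)/(16 + 9*π^2)

Coercivity of a(·,·) on H^1_0(-1, 1/3) means a(u, u) ≥ α ||u||_{H^1}² for every u ∈ H^1_0.
The interval has length L = 4/3, and Poincaré/coercivity depend only on L. Here a(u, u) = ∫(u')² + (1/2)·∫u².
Here 0 < c = 1/2 < 1. The condition a(u,u) ≥ α||u||_{H^1}² reads (1−α)∫(u')² ≥ (α−c)∫u². Any admissible α is ≤ 1 (rapidly oscillating u have ∫u²/∫(u')² → 0), and α = 1 would force 0 ≥ (1−c)∫u², impossible since c < 1; so 1−α > 0. By the sharp Poincaré inequality on H^1_0 of an interval of length L, ∫(u')² ≥ (π/L)²∫u² with equality for the first sine mode sin(π(x−x₀)/L) (x₀ the left endpoint), so the inequality holds for all u iff (1−α)(π/L)² ≥ α − c, i.e. α ≤ ((π/L)² + c)/((π/L)² + 1) = (1 + c(L/π)²)/(1 + (L/π)²). With (π/L)² = 9*π^2/16 and c = 1/2, the largest admissible constant is α = ((π/L)² + c)/((π/L)² + 1).
Simplifying, α = (8 + 9*π^2)/(16 + 9*π^2).


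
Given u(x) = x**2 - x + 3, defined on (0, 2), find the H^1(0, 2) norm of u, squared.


||u||_{H^1}^2 = 416/15

The H^1 norm (squared) on an interval (0, L) is
  ||u||_{H^1}^2 = ∫_0^L u(x)^2 dx + ∫_0^L u'(x)^2 dx.
Compute u'(x) = 2*x - 1.
Then u(x)^2 = x**4 - 2*x**3 + 7*x**2 - 6*x + 9 and u'(x)^2 = 4*x**2 - 4*x + 1.
Integrate each monomial from 0 to 2 using ∫_0^2 c·x^n dx = c·2^(n+1)/(n+1):
  ∫_0^2 u(x)^2 dx = ∫_0^2 (x^4 - 2*x^3 + 7*x^2 - 6*x + 9) dx. Term by term:
    ∫_0^2 x^4 dx = 32/5;  ∫_0^2 -2*x^3 dx = -8;  ∫_0^2 7*x^2 dx = 56/3;
    ∫_0^2 -6*x dx = -12;  ∫_0^2 9 dx = 18.
  Sum: 32/5 − 8 + 56/3 − 12 + 18 = 346/15.
  ∫_0^2 u'(x)^2 dx = ∫_0^2 (4*x^2 - 4*x + 1) dx. Term by term:
    ∫_0^2 4*x^2 dx = 32/3;  ∫_0^2 -4*x dx = -8;  ∫_0^2 1 dx = 2.
  Sum: 32/3 − 8 + 2 = 14/3.
Adding: ||u||_{H^1}^2 = 346/15 + 14/3 = 416/15.


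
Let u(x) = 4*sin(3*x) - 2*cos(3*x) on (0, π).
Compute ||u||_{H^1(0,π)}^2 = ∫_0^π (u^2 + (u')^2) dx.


||u||_{H^1(0,π)}^2 = 100*π

u'(x) = 6*sin(3*x) + 12*cos(3*x).
Expand u² and (u')² and integrate term by term on (0, π), using: for integers n ≥ 1, ∫_0^π sin²(nx) dx = ∫_0^π cos²(nx) dx = π/2; for n ≠ n', ∫_0^π sin(nx)sin(n'x) dx = ∫_0^π cos(nx)cos(n'x) dx = 0; and by product-to-sum, ∫_0^π sin(nx)cos(n'x) dx = ½∫_0^π [sin((n+n')x) + sin((n−n')x)] dx, which is 0 when n+n' is even and 2n/(n²−n'²) when n+n' is odd (it need not vanish on (0, π)).
  u² squared terms: (-2)²·∫cos(3x)² dx = 4·π/2 = 2*π;  (4)²·∫sin(3x)² dx = 16·π/2 = 8*π.
  u² cross terms: 2·(-2)·(4)·∫cos(3x)·sin(3x) dx = -16·(0) = 0.
  So ∫_0^π u² dx = 2*π + 8*π + 0 = 10*π.
  (u')² squared terms: (6)²·∫sin(3x)² dx = 36·π/2 = 18*π;  (12)²·∫cos(3x)² dx = 144·π/2 = 72*π.
  (u')² cross terms: 2·(6)·(12)·∫sin(3x)·cos(3x) dx = 144·(0) = 0.
  So ∫_0^π (u')² dx = 18*π + 72*π + 0 = 90*π.
||u||_{H^1}^2 = (10*π) + (90*π) = 100*π.


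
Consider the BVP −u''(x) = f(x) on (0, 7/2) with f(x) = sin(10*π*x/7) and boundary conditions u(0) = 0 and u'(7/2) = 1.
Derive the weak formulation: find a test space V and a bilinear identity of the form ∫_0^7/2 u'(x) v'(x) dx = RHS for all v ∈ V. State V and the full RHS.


V = {v ∈ H^1(0, 7/2) : v(0) = 0} (test functions vanish at x = 0 where u is specified); weak form: ∫_0^7/2 u'v' dx = ∫_0^7/2 (sin(10*π*x/7)) v dx + v(7/2) for all v ∈ V.

Multiply both sides by a test function v and integrate from 0 to 7/2:
  ∫_0^7/2 −u''(x) v(x) dx = ∫_0^7/2 f(x) v(x) dx.
Integrate the LHS by parts once:
  ∫_0^7/2 −u'' v dx = −[u'(x) v(x)]_0^7/2 + ∫_0^7/2 u'(x) v'(x) dx.
Thus ∫_0^7/2 u'(x) v'(x) dx = ∫_0^7/2 f(x) v(x) dx + [u'(x) v(x)]_0^7/2.
Choose V so that boundary terms are either known or forced to vanish.
Mixed BC: u(0) = 0 (Dirichlet) and u'(7/2) = 1 (Neumann). Define V = {v ∈ H^1(0, 7/2) : v(0) = 0}. Then [u' v]_0^7/2 = u'(7/2)·v(7/2) − u'(0)·0 = v(7/2).
Weak formulation: find u (satisfying any essential BC) such that ∫_0^7/2 u'(x) v'(x) dx = ∫_0^7/2 f v dx + v(7/2) for all v ∈ V (Dirichlet at 0 absorbed into V; Neumann datum at x = 7/2 contributes the boundary term).
Substituting f(x) = sin(10*π*x/7), the right-hand side is ∫_0^7/2 (sin(10*π*x/7)) v dx + v(7/2).


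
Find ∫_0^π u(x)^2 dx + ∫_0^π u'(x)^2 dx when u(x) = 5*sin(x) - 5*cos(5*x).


||u||_{H^1(0,π)}^2 = 350*π

u'(x) = 25*sin(5*x) + 5*cos(x).
Expand u² and (u')² and integrate term by term on (0, π), using: for integers n ≥ 1, ∫_0^π sin²(nx) dx = ∫_0^π cos²(nx) dx = π/2; for n ≠ n', ∫_0^π sin(nx)sin(n'x) dx = ∫_0^π cos(nx)cos(n'x) dx = 0; and by product-to-sum, ∫_0^π sin(nx)cos(n'x) dx = ½∫_0^π [sin((n+n')x) + sin((n−n')x)] dx, which is 0 when n+n' is even and 2n/(n²−n'²) when n+n' is odd (it need not vanish on (0, π)).
  u² squared terms: (-5)²·∫cos(5x)² dx = 25·π/2 = 25*π/2;  (5)²·∫sin(x)² dx = 25·π/2 = 25*π/2.
  u² cross terms: 2·(-5)·(5)·∫cos(5x)·sin(x) dx = -50·(0) = 0.
  So ∫_0^π u² dx = 25*π/2 + 25*π/2 + 0 = 25*π.
  (u')² squared terms: (5)²·∫cos(x)² dx = 25·π/2 = 25*π/2;  (25)²·∫sin(5x)² dx = 625·π/2 = 625*π/2.
  (u')² cross terms: 2·(5)·(25)·∫cos(x)·sin(5x) dx = 250·(0) = 0.
  So ∫_0^π (u')² dx = 25*π/2 + 625*π/2 + 0 = 325*π.
||u||_{H^1}^2 = (25*π) + (325*π) = 350*π.


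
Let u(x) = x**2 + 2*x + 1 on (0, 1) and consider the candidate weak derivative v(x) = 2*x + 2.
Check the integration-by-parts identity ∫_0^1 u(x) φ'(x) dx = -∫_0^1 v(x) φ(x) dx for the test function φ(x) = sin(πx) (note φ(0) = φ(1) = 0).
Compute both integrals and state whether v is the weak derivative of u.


LHS = -6/π, RHS = -6/π. Yes, v = u' weakly.

u(x) = x**2 + 2*x + 1, classical derivative u'(x) = 2*x + 2.
φ(x) = sin(πx), so φ'(x) = π*cos(π*x).
Note φ(0) = φ(1) = 0, so the boundary term u·φ vanishes.
LHS = ∫_0^1 u(x) φ'(x) dx = ∫_0^1 (π*x^2*cos(π*x) + 2*π*x*cos(π*x) + π*cos(π*x)) dx. Term by term:
  ∫_0^1 π*cos(π*x) dx = 0;  ∫_0^1 π*x^2*cos(π*x) dx = -2/π;  ∫_0^1 2*π*x*cos(π*x) dx = -4/π.
Sum: 0 − 2/π − 4/π = -6/π.
So LHS = -6/π.
∫_0^1 v(x) φ(x) dx = ∫_0^1 (2*x*sin(π*x) + 2*sin(π*x)) dx. Term by term:
  ∫_0^1 2*sin(π*x) dx = 4/π;  ∫_0^1 2*x*sin(π*x) dx = 2/π.
Sum: 4/π + 2/π = 6/π.
So RHS = -∫_0^1 v(x) φ(x) dx = -6/π.
LHS = RHS, so the identity holds for this test φ.
Moreover u is smooth here and v(x) = u'(x) = 2*x + 2 pointwise, so the identity holds for every test function. Hence v is the weak derivative of u.
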